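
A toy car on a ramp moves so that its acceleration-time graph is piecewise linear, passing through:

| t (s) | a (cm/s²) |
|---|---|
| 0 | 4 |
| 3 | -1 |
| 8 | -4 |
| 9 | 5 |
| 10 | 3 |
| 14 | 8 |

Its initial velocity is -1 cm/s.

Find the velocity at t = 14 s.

Δv equals the area under the a-t graph; then v = v₀ + Δv.
0–3 s: ½(4 + -1)(3) = 4.5 cm/s
3–8 s: ½(-1 + -4)(5) = -12.5 cm/s
8–9 s: ½(-4 + 5)(1) = 0.5 cm/s
9–10 s: ½(5 + 3)(1) = 4 cm/s
10–14 s: ½(3 + 8)(4) = 22 cm/s
Δv = 18.5 cm/s, so v(14) = -1 + (18.5) = 17.5 cm/s.

17.5 cm/s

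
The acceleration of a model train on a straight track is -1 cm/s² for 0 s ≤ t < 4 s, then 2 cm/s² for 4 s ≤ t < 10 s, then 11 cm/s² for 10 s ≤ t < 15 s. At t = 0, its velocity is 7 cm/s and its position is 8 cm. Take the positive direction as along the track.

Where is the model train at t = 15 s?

294.5 cm

On each constant-a segment, Δv = aΔt and Δx = v₀Δt + ½aΔt²; chain segment to segment.
0–4 s: v starts 7 cm/s; Δx = 7·4 + ½·-1·4² = 20 cm; v ends 3 cm/s.
4–10 s: v starts 3 cm/s; Δx = 3·6 + ½·2·6² = 54 cm; v ends 15 cm/s.
10–15 s: v starts 15 cm/s; Δx = 15·5 + ½·11·5² = 212.5 cm; v ends 70 cm/s.
x(15) = 8 + Σ Δx = 294.5 cm.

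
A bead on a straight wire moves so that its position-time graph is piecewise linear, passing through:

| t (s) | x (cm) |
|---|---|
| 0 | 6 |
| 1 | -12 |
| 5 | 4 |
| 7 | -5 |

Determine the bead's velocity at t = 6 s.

-4.5 cm/s

Velocity is the slope of the x-t graph on 5–7 s: (-5 − 4)/(7 − 5) = -4.5 cm/s.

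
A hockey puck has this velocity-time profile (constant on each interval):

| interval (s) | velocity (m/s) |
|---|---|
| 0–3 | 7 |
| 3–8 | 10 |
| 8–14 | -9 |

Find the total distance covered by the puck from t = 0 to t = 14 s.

Distance (not displacement) is the total path length: add the absolute areas under v-t.
0–3 s: |7| × 3 = 21 m
3–8 s: |10| × 5 = 50 m
8–14 s: |-9| × 6 = 54 m
Total distance = 125 m

125 m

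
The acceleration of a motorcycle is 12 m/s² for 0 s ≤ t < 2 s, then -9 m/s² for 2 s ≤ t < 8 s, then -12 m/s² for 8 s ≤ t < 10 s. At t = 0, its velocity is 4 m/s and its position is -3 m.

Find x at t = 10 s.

On each constant-a segment, Δv = aΔt and Δx = v₀Δt + ½aΔt²; chain segment to segment.
0–2 s: v starts 4 m/s; Δx = 4·2 + ½·12·2² = 32 m; v ends 28 m/s.
2–8 s: v starts 28 m/s; Δx = 28·6 + ½·-9·6² = 6 m; v ends -26 m/s.
8–10 s: v starts -26 m/s; Δx = -26·2 + ½·-12·2² = -76 m; v ends -50 m/s.
x(10) = -3 + Σ Δx = -41 m.

-41 m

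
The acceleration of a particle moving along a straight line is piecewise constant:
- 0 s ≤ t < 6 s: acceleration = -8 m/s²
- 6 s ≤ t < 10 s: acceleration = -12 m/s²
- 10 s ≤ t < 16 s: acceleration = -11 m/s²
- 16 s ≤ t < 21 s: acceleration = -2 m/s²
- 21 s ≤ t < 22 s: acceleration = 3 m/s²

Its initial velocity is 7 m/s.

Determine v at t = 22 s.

-162 m/s

Δv equals the area under the a-t graph; then v = v₀ + Δv.
0–6 s: -8 × 6 = -48 m/s
6–10 s: -12 × 4 = -48 m/s
10–16 s: -11 × 6 = -66 m/s
16–21 s: -2 × 5 = -10 m/s
21–22 s: 3 × 1 = 3 m/s
Δv = -169 m/s, so v(22) = 7 + (-169) = -162 m/s.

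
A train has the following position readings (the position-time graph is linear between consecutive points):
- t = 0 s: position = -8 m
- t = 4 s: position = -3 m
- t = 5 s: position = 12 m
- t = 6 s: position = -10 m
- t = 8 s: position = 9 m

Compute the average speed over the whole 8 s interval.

Average speed = (total path length)/(elapsed time); on a piecewise-linear x-t graph the path length is Σ|Δx|.
0–4 s: |Δx| = |-3 − -8| = 5 m
4–5 s: |Δx| = |12 − -3| = 15 m
5–6 s: |Δx| = |-10 − 12| = 22 m
6–8 s: |Δx| = |9 − -10| = 19 m
Total path = 61 m; average speed = 61/8 = 7.625 m/s.

7.625 m/s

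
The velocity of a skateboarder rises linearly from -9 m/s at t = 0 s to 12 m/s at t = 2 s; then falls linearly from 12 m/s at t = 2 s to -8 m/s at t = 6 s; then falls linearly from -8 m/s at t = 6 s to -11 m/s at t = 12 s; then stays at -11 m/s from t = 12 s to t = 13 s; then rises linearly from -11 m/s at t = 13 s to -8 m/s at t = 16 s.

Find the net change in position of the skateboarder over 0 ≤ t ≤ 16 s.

Displacement is the signed area under the v-t curve.
0–2 s: ½(-9 + 12)(2) = 3 m
2–6 s: ½(12 + -8)(4) = 8 m
6–12 s: ½(-8 + -11)(6) = -57 m
12–13 s: -11 × 1 = -11 m
13–16 s: ½(-11 + -8)(3) = -28.5 m
Net displacement = -85.5 m

-85.5 m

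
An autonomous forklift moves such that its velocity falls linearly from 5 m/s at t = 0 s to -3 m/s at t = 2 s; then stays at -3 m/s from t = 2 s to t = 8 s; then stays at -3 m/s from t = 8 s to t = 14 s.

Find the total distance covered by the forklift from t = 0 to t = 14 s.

Total distance travelled is ∫|v| dt — sum the magnitudes of each area piece.
0–2 s: v = 0 at t = 1.25 s; triangle areas 3.125 + 1.125 = 4.25 m
2–8 s: |-3| × 6 = 18 m
8–14 s: |-3| × 6 = 18 m
Total distance = 40.25 m

40.25 m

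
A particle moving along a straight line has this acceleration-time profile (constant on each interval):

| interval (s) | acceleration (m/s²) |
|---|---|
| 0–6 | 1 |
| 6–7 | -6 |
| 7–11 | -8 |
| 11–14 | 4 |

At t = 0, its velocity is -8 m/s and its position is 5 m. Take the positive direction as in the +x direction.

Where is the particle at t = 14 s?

-228 m

On each constant-a segment, Δv = aΔt and Δx = v₀Δt + ½aΔt²; chain segment to segment.
0–6 s: v starts -8 m/s; Δx = -8·6 + ½·1·6² = -30 m; v ends -2 m/s.
6–7 s: v starts -2 m/s; Δx = -2·1 + ½·-6·1² = -5 m; v ends -8 m/s.
7–11 s: v starts -8 m/s; Δx = -8·4 + ½·-8·4² = -96 m; v ends -40 m/s.
11–14 s: v starts -40 m/s; Δx = -40·3 + ½·4·3² = -102 m; v ends -28 m/s.
x(14) = 5 + Σ Δx = -228 m.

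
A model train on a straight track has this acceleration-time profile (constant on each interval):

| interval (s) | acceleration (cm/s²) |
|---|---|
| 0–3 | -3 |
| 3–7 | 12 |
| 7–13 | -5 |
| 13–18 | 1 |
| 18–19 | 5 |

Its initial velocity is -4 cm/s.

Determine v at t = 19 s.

15 cm/s

Δv equals the area under the a-t graph; then v = v₀ + Δv.
0–3 s: -3 × 3 = -9 cm/s
3–7 s: 12 × 4 = 48 cm/s
7–13 s: -5 × 6 = -30 cm/s
13–18 s: 1 × 5 = 5 cm/s
18–19 s: 5 × 1 = 5 cm/s
Δv = 19 cm/s, so v(19) = -4 + (19) = 15 cm/s.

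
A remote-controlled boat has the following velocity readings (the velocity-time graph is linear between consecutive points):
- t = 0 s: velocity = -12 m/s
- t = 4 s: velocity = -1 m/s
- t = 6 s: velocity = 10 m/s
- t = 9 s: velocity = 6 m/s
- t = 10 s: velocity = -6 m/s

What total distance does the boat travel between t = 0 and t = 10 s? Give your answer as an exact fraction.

684/11 m

Distance (not displacement) is the total path length: add the absolute areas under v-t.
0–4 s: |½(-12 + -1)(4)| = 26 m
4–6 s: v = 0 at t = 46/11 s; triangle areas 1/11 + 100/11 = 101/11 m
6–9 s: |½(10 + 6)(3)| = 24 m
9–10 s: v = 0 at t = 9.5 s; triangle areas 1.5 + 1.5 = 3 m
Total distance = 684/11 m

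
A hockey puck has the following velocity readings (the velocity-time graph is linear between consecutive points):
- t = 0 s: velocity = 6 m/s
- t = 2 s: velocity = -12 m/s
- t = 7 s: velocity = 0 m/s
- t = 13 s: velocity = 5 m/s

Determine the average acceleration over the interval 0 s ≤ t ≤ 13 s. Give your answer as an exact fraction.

Average acceleration = Δv/Δt = (5 − 6)/(13 − 0) = -1/13 m/s².

-1/13 m/s²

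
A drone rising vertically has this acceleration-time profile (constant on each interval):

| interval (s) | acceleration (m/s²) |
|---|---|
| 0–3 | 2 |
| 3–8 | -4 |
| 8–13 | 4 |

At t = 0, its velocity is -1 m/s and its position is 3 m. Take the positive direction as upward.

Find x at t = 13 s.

On each constant-a segment, Δv = aΔt and Δx = v₀Δt + ½aΔt²; chain segment to segment.
0–3 s: v starts -1 m/s; Δx = -1·3 + ½·2·3² = 6 m; v ends 5 m/s.
3–8 s: v starts 5 m/s; Δx = 5·5 + ½·-4·5² = -25 m; v ends -15 m/s.
8–13 s: v starts -15 m/s; Δx = -15·5 + ½·4·5² = -25 m; v ends 5 m/s.
x(13) = 3 + Σ Δx = -41 m.

-41 m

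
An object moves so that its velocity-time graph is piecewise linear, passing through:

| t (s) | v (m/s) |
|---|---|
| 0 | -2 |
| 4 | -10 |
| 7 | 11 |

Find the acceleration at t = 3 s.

-2 m/s²

Acceleration is the slope of the v-t graph on 0–4 s: (-10 − -2)/(4 − 0) = -2 m/s².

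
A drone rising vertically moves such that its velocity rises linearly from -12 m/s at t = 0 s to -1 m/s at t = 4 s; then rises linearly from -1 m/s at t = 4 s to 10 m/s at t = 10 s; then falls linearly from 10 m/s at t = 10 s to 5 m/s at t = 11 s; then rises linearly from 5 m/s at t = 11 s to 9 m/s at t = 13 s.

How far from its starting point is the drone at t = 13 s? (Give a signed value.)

22.5 m

Net displacement equals the area under the velocity-time graph (areas below the axis count negative).
0–4 s: ½(-12 + -1)(4) = -26 m
4–10 s: ½(-1 + 10)(6) = 27 m
10–11 s: ½(10 + 5)(1) = 7.5 m
11–13 s: ½(5 + 9)(2) = 14 m
Net displacement = 22.5 m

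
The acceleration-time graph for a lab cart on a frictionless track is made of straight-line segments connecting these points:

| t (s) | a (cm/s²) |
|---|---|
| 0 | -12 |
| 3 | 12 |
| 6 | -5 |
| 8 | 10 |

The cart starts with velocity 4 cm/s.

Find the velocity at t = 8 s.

Δv equals the area under the a-t graph; then v = v₀ + Δv.
0–3 s: ½(-12 + 12)(3) = 0 cm/s
3–6 s: ½(12 + -5)(3) = 10.5 cm/s
6–8 s: ½(-5 + 10)(2) = 5 cm/s
Δv = 15.5 cm/s, so v(8) = 4 + (15.5) = 19.5 cm/s.

19.5 cm/s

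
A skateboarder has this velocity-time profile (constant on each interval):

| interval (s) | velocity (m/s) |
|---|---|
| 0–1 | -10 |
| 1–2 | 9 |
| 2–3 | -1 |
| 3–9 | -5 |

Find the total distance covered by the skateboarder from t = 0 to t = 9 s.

Total distance travelled is ∫|v| dt — sum the magnitudes of each area piece.
0–1 s: |-10| × 1 = 10 m
1–2 s: |9| × 1 = 9 m
2–3 s: |-1| × 1 = 1 m
3–9 s: |-5| × 6 = 30 m
Total distance = 50 m

50 m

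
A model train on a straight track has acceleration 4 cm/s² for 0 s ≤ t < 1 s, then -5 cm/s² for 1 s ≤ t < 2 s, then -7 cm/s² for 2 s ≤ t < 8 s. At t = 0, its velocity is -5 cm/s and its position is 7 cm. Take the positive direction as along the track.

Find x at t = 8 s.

On each constant-a segment, Δv = aΔt and Δx = v₀Δt + ½aΔt²; chain segment to segment.
0–1 s: v starts -5 cm/s; Δx = -5·1 + ½·4·1² = -3 cm; v ends -1 cm/s.
1–2 s: v starts -1 cm/s; Δx = -1·1 + ½·-5·1² = -3.5 cm; v ends -6 cm/s.
2–8 s: v starts -6 cm/s; Δx = -6·6 + ½·-7·6² = -162 cm; v ends -48 cm/s.
x(8) = 7 + Σ Δx = -161.5 cm.

-161.5 cm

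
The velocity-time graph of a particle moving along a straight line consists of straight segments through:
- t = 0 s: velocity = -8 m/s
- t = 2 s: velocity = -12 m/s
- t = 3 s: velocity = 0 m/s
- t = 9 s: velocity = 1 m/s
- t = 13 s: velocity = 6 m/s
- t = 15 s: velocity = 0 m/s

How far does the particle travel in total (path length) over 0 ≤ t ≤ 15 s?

Distance (not displacement) is the total path length: add the absolute areas under v-t.
0–2 s: |½(-8 + -12)(2)| = 20 m
2–3 s: |½(-12 + 0)(1)| = 6 m
3–9 s: |½(0 + 1)(6)| = 3 m
9–13 s: |½(1 + 6)(4)| = 14 m
13–15 s: |½(6 + 0)(2)| = 6 m
Total distance = 49 m

49 m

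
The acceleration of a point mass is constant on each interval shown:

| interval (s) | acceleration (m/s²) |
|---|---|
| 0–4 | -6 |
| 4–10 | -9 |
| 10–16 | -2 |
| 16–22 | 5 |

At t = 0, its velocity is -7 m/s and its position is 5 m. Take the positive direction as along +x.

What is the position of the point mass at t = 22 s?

On each constant-a segment, Δv = aΔt and Δx = v₀Δt + ½aΔt²; chain segment to segment.
0–4 s: v starts -7 m/s; Δx = -7·4 + ½·-6·4² = -76 m; v ends -31 m/s.
4–10 s: v starts -31 m/s; Δx = -31·6 + ½·-9·6² = -348 m; v ends -85 m/s.
10–16 s: v starts -85 m/s; Δx = -85·6 + ½·-2·6² = -546 m; v ends -97 m/s.
16–22 s: v starts -97 m/s; Δx = -97·6 + ½·5·6² = -492 m; v ends -67 m/s.
x(22) = 5 + Σ Δx = -1457 m.

-1457 m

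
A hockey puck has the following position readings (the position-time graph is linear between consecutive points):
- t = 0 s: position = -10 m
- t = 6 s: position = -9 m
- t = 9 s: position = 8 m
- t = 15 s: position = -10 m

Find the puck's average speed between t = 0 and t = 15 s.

2.4 m/s

Average speed = (total path length)/(elapsed time); on a piecewise-linear x-t graph the path length is Σ|Δx|.
0–6 s: |Δx| = |-9 − -10| = 1 m
6–9 s: |Δx| = |8 − -9| = 17 m
9–15 s: |Δx| = |-10 − 8| = 18 m
Total path = 36 m; average speed = 36/15 = 2.4 m/s.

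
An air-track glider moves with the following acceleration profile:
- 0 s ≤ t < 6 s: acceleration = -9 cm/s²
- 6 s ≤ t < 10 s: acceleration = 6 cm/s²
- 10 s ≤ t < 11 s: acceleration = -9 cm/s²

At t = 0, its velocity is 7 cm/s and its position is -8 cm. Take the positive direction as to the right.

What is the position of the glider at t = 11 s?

-295.5 cm

On each constant-a segment, Δv = aΔt and Δx = v₀Δt + ½aΔt²; chain segment to segment.
0–6 s: v starts 7 cm/s; Δx = 7·6 + ½·-9·6² = -120 cm; v ends -47 cm/s.
6–10 s: v starts -47 cm/s; Δx = -47·4 + ½·6·4² = -140 cm; v ends -23 cm/s.
10–11 s: v starts -23 cm/s; Δx = -23·1 + ½·-9·1² = -27.5 cm; v ends -32 cm/s.
x(11) = -8 + Σ Δx = -295.5 cm.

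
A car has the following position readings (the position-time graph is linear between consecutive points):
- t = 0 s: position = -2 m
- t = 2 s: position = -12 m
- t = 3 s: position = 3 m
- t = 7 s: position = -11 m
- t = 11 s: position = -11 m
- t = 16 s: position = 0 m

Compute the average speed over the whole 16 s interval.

3.125 m/s

Average speed = (total path length)/(elapsed time); on a piecewise-linear x-t graph the path length is Σ|Δx|.
0–2 s: |Δx| = |-12 − -2| = 10 m
2–3 s: |Δx| = |3 − -12| = 15 m
3–7 s: |Δx| = |-11 − 3| = 14 m
7–11 s: |Δx| = |-11 − -11| = 0 m
11–16 s: |Δx| = |0 − -11| = 11 m
Total path = 50 m; average speed = 50/16 = 3.125 m/s.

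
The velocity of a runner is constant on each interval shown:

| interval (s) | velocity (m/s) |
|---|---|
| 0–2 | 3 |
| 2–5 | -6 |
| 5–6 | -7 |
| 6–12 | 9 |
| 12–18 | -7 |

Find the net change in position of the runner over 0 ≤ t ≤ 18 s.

-7 m

Net displacement equals the area under the velocity-time graph (areas below the axis count negative).
0–2 s: 3 × 2 = 6 m
2–5 s: -6 × 3 = -18 m
5–6 s: -7 × 1 = -7 m
6–12 s: 9 × 6 = 54 m
12–18 s: -7 × 6 = -42 m
Net displacement = -7 m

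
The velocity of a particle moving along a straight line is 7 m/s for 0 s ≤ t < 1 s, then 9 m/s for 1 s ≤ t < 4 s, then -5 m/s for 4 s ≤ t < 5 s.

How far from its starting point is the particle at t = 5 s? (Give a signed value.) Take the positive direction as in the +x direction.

Net displacement equals the area under the velocity-time graph (areas below the axis count negative).
0–1 s: 7 × 1 = 7 m
1–4 s: 9 × 3 = 27 m
4–5 s: -5 × 1 = -5 m
Net displacement = 29 m

29 m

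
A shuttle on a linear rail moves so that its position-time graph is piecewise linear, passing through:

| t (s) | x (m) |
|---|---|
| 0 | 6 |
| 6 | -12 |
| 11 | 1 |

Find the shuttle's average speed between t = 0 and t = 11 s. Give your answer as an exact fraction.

Average speed = (total path length)/(elapsed time); on a piecewise-linear x-t graph the path length is Σ|Δx|.
0–6 s: |Δx| = |-12 − 6| = 18 m
6–11 s: |Δx| = |1 − -12| = 13 m
Total path = 31 m; average speed = 31/11 = 31/11 m/s.

31/11 m/s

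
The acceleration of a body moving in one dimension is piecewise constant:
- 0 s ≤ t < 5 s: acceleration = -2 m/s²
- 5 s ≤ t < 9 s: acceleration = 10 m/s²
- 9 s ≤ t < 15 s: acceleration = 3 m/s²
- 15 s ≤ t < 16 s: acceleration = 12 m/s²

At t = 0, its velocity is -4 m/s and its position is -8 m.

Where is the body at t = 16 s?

231 m

On each constant-a segment, Δv = aΔt and Δx = v₀Δt + ½aΔt²; chain segment to segment.
0–5 s: v starts -4 m/s; Δx = -4·5 + ½·-2·5² = -45 m; v ends -14 m/s.
5–9 s: v starts -14 m/s; Δx = -14·4 + ½·10·4² = 24 m; v ends 26 m/s.
9–15 s: v starts 26 m/s; Δx = 26·6 + ½·3·6² = 210 m; v ends 44 m/s.
15–16 s: v starts 44 m/s; Δx = 44·1 + ½·12·1² = 50 m; v ends 56 m/s.
x(16) = -8 + Σ Δx = 231 m.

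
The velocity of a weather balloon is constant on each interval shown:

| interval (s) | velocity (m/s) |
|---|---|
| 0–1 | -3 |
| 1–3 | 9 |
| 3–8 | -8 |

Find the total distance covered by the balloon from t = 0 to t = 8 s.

Distance (not displacement) is the total path length: add the absolute areas under v-t.
0–1 s: |-3| × 1 = 3 m
1–3 s: |9| × 2 = 18 m
3–8 s: |-8| × 5 = 40 m
Total distance = 61 m

61 m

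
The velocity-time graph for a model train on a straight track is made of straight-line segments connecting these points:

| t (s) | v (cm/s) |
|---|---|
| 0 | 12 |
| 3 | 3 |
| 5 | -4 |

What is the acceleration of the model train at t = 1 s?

Acceleration is the slope of the v-t graph on 0–3 s: (3 − 12)/(3 − 0) = -3 cm/s².

-3 cm/s²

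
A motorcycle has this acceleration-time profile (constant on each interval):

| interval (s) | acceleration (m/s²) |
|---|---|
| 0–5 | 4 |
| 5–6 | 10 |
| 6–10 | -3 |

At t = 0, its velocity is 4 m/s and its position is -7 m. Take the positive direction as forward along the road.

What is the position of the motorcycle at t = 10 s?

On each constant-a segment, Δv = aΔt and Δx = v₀Δt + ½aΔt²; chain segment to segment.
0–5 s: v starts 4 m/s; Δx = 4·5 + ½·4·5² = 70 m; v ends 24 m/s.
5–6 s: v starts 24 m/s; Δx = 24·1 + ½·10·1² = 29 m; v ends 34 m/s.
6–10 s: v starts 34 m/s; Δx = 34·4 + ½·-3·4² = 112 m; v ends 22 m/s.
x(10) = -7 + Σ Δx = 204 m.

204 m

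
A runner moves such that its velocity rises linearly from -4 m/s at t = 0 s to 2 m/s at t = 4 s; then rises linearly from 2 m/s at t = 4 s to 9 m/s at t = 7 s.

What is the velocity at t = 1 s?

On 0–4 s the graph is linear from -4 to 2 m/s: v(1) = -4 + (2 − -4)·(1 − 0)/(4 − 0) = -2.5 m/s.

-2.5 m/s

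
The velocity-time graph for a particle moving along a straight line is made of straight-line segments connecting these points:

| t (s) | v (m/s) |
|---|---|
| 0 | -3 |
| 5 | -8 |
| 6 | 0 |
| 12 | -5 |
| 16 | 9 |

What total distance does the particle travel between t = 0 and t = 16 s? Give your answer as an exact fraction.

863/14 m

Total distance travelled is ∫|v| dt — sum the magnitudes of each area piece.
0–5 s: |½(-3 + -8)(5)| = 27.5 m
5–6 s: |½(-8 + 0)(1)| = 4 m
6–12 s: |½(0 + -5)(6)| = 15 m
12–16 s: v = 0 at t = 94/7 s; triangle areas 25/7 + 81/7 = 106/7 m
Total distance = 863/14 m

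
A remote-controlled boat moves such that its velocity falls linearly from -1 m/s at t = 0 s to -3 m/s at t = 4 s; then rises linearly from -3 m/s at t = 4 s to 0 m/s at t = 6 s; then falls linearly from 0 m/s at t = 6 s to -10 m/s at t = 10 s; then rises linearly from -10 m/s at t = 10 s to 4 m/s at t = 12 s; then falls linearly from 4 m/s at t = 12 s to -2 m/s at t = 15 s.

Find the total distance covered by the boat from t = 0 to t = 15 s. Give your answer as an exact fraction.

310/7 m

Total distance travelled is ∫|v| dt — sum the magnitudes of each area piece.
0–4 s: |½(-1 + -3)(4)| = 8 m
4–6 s: |½(-3 + 0)(2)| = 3 m
6–10 s: |½(0 + -10)(4)| = 20 m
10–12 s: v = 0 at t = 80/7 s; triangle areas 50/7 + 8/7 = 58/7 m
12–15 s: v = 0 at t = 14 s; triangle areas 4 + 1 = 5 m
Total distance = 310/7 m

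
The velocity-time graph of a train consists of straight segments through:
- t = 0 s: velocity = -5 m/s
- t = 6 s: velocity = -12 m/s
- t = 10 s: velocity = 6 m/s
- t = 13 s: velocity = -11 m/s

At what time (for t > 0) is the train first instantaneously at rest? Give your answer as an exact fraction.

t = 26/3 s

v changes sign on 6–10 s (from -12 to 6); the graph is linear there, so v = 0 at t = 6 + (12)·(10 − 6)/(6 − -12) = 26/3 s.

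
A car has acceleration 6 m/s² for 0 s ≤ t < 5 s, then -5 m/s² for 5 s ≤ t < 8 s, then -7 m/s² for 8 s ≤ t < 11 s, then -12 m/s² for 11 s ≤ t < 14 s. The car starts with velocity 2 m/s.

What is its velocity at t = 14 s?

-40 m/s

Δv equals the area under the a-t graph; then v = v₀ + Δv.
0–5 s: 6 × 5 = 30 m/s
5–8 s: -5 × 3 = -15 m/s
8–11 s: -7 × 3 = -21 m/s
11–14 s: -12 × 3 = -36 m/s
Δv = -42 m/s, so v(14) = 2 + (-42) = -40 m/s.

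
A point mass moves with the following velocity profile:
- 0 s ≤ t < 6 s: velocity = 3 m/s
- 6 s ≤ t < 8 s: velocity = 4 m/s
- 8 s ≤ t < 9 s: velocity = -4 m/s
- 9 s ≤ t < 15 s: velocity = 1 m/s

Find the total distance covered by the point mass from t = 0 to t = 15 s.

36 m

Total distance travelled is ∫|v| dt — sum the magnitudes of each area piece.
0–6 s: |3| × 6 = 18 m
6–8 s: |4| × 2 = 8 m
8–9 s: |-4| × 1 = 4 m
9–15 s: |1| × 6 = 6 m
Total distance = 36 m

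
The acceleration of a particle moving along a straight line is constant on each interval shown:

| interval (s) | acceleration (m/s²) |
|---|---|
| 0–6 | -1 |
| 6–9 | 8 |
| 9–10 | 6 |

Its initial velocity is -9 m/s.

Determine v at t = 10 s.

15 m/s

Δv equals the area under the a-t graph; then v = v₀ + Δv.
0–6 s: -1 × 6 = -6 m/s
6–9 s: 8 × 3 = 24 m/s
9–10 s: 6 × 1 = 6 m/s
Δv = 24 m/s, so v(10) = -9 + (24) = 15 m/s.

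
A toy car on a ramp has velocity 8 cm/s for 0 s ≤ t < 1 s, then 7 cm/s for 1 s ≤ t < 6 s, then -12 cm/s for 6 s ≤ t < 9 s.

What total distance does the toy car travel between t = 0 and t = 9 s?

79 cm

Total distance travelled is ∫|v| dt — sum the magnitudes of each area piece.
0–1 s: |8| × 1 = 8 cm
1–6 s: |7| × 5 = 35 cm
6–9 s: |-12| × 3 = 36 cm
Total distance = 79 cm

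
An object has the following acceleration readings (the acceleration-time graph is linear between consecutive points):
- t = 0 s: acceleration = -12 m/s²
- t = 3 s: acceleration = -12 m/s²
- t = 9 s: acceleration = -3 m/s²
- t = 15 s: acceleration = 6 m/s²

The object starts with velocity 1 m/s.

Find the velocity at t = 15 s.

-71 m/s

Δv equals the area under the a-t graph; then v = v₀ + Δv.
0–3 s: -12 × 3 = -36 m/s
3–9 s: ½(-12 + -3)(6) = -45 m/s
9–15 s: ½(-3 + 6)(6) = 9 m/s
Δv = -72 m/s, so v(15) = 1 + (-72) = -71 m/s.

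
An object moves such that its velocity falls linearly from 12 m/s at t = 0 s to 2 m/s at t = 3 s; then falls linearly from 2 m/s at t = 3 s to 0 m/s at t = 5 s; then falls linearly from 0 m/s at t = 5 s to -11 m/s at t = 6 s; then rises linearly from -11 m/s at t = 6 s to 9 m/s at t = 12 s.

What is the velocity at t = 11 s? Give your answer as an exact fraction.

17/3 m/s

On 6–12 s the graph is linear from -11 to 9 m/s: v(11) = -11 + (9 − -11)·(11 − 6)/(12 − 6) = 17/3 m/s.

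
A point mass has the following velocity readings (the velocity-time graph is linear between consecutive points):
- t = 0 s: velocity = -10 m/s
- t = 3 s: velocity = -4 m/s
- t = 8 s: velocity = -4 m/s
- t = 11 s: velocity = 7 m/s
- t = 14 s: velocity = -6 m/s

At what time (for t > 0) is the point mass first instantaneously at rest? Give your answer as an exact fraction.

v changes sign on 8–11 s (from -4 to 7); the graph is linear there, so v = 0 at t = 8 + (4)·(11 − 8)/(7 − -4) = 100/11 s.

t = 100/11 s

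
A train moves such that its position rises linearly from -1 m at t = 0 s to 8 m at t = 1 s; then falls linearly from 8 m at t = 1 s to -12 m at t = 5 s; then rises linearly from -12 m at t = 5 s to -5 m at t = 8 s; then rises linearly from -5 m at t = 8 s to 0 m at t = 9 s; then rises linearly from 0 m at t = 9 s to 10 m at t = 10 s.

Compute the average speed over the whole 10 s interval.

Average speed = (total path length)/(elapsed time); on a piecewise-linear x-t graph the path length is Σ|Δx|.
0–1 s: |Δx| = |8 − -1| = 9 m
1–5 s: |Δx| = |-12 − 8| = 20 m
5–8 s: |Δx| = |-5 − -12| = 7 m
8–9 s: |Δx| = |0 − -5| = 5 m
9–10 s: |Δx| = |10 − 0| = 10 m
Total path = 51 m; average speed = 51/10 = 5.1 m/s.

5.1 m/s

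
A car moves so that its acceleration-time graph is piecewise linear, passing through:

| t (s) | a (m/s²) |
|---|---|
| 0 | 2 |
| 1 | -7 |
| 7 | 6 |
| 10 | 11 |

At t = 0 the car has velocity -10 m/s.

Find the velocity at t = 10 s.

Δv equals the area under the a-t graph; then v = v₀ + Δv.
0–1 s: ½(2 + -7)(1) = -2.5 m/s
1–7 s: ½(-7 + 6)(6) = -3 m/s
7–10 s: ½(6 + 11)(3) = 25.5 m/s
Δv = 20 m/s, so v(10) = -10 + (20) = 10 m/s.

10 m/s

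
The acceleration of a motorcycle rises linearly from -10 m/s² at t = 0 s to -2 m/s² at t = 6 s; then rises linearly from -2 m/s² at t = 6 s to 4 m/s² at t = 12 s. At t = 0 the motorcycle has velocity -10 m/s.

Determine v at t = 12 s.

Δv equals the area under the a-t graph; then v = v₀ + Δv.
0–6 s: ½(-10 + -2)(6) = -36 m/s
6–12 s: ½(-2 + 4)(6) = 6 m/s
Δv = -30 m/s, so v(12) = -10 + (-30) = -40 m/s.

-40 m/s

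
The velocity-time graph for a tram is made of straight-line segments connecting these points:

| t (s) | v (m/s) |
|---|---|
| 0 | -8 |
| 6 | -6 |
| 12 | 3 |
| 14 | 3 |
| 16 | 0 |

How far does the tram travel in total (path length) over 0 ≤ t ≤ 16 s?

66 m

Total distance travelled is ∫|v| dt — sum the magnitudes of each area piece.
0–6 s: |½(-8 + -6)(6)| = 42 m
6–12 s: v = 0 at t = 10 s; triangle areas 12 + 3 = 15 m
12–14 s: |3| × 2 = 6 m
14–16 s: |½(3 + 0)(2)| = 3 m
Total distance = 66 m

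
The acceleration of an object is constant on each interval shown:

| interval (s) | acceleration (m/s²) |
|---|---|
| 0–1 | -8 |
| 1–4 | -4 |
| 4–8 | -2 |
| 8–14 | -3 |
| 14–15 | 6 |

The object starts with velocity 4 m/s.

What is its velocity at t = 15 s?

Δv equals the area under the a-t graph; then v = v₀ + Δv.
0–1 s: -8 × 1 = -8 m/s
1–4 s: -4 × 3 = -12 m/s
4–8 s: -2 × 4 = -8 m/s
8–14 s: -3 × 6 = -18 m/s
14–15 s: 6 × 1 = 6 m/s
Δv = -40 m/s, so v(15) = 4 + (-40) = -36 m/s.

-36 m/s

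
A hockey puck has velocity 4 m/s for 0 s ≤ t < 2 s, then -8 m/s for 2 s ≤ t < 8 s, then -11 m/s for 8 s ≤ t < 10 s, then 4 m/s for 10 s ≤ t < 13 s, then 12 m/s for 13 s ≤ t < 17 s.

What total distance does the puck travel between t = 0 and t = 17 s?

138 m

Total distance travelled is ∫|v| dt — sum the magnitudes of each area piece.
0–2 s: |4| × 2 = 8 m
2–8 s: |-8| × 6 = 48 m
8–10 s: |-11| × 2 = 22 m
10–13 s: |4| × 3 = 12 m
13–17 s: |12| × 4 = 48 m
Total distance = 138 m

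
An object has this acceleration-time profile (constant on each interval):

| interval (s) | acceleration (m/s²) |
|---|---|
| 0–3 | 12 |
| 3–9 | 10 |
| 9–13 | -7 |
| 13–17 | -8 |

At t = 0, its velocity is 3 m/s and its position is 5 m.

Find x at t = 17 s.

1042 m

On each constant-a segment, Δv = aΔt and Δx = v₀Δt + ½aΔt²; chain segment to segment.
0–3 s: v starts 3 m/s; Δx = 3·3 + ½·12·3² = 63 m; v ends 39 m/s.
3–9 s: v starts 39 m/s; Δx = 39·6 + ½·10·6² = 414 m; v ends 99 m/s.
9–13 s: v starts 99 m/s; Δx = 99·4 + ½·-7·4² = 340 m; v ends 71 m/s.
13–17 s: v starts 71 m/s; Δx = 71·4 + ½·-8·4² = 220 m; v ends 39 m/s.
x(17) = 5 + Σ Δx = 1042 m.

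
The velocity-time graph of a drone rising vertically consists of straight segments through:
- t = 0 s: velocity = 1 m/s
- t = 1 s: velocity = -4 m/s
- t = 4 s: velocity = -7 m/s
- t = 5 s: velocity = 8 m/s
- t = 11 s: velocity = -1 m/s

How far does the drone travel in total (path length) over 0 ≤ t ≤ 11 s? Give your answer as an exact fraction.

Total distance travelled is ∫|v| dt — sum the magnitudes of each area piece.
0–1 s: v = 0 at t = 0.2 s; triangle areas 0.1 + 1.6 = 1.7 m
1–4 s: |½(-4 + -7)(3)| = 16.5 m
4–5 s: v = 0 at t = 67/15 s; triangle areas 49/30 + 32/15 = 113/30 m
5–11 s: v = 0 at t = 31/3 s; triangle areas 64/3 + 1/3 = 65/3 m
Total distance = 1309/30 m

1309/30 m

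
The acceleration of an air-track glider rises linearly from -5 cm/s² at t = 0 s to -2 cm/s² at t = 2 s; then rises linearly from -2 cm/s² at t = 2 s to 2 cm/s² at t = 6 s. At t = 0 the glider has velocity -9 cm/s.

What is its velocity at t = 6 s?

-16 cm/s

Δv equals the area under the a-t graph; then v = v₀ + Δv.
0–2 s: ½(-5 + -2)(2) = -7 cm/s
2–6 s: ½(-2 + 2)(4) = 0 cm/s
Δv = -7 cm/s, so v(6) = -9 + (-7) = -16 cm/s.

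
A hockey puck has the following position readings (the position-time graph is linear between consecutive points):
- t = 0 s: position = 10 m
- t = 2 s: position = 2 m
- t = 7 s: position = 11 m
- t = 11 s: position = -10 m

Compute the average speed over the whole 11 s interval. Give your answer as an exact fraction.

Average speed = (total path length)/(elapsed time); on a piecewise-linear x-t graph the path length is Σ|Δx|.
0–2 s: |Δx| = |2 − 10| = 8 m
2–7 s: |Δx| = |11 − 2| = 9 m
7–11 s: |Δx| = |-10 − 11| = 21 m
Total path = 38 m; average speed = 38/11 = 38/11 m/s.

38/11 m/s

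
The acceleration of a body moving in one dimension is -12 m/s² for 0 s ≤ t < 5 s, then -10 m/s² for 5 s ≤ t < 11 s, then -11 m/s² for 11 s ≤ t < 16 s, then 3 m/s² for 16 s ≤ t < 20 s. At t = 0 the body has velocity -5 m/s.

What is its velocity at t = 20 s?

-168 m/s

Δv equals the area under the a-t graph; then v = v₀ + Δv.
0–5 s: -12 × 5 = -60 m/s
5–11 s: -10 × 6 = -60 m/s
11–16 s: -11 × 5 = -55 m/s
16–20 s: 3 × 4 = 12 m/s
Δv = -163 m/s, so v(20) = -5 + (-163) = -168 m/s.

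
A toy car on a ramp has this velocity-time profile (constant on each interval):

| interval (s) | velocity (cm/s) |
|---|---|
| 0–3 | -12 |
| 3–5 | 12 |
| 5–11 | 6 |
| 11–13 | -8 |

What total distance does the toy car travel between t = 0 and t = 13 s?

Total distance travelled is ∫|v| dt — sum the magnitudes of each area piece.
0–3 s: |-12| × 3 = 36 cm
3–5 s: |12| × 2 = 24 cm
5–11 s: |6| × 6 = 36 cm
11–13 s: |-8| × 2 = 16 cm
Total distance = 112 cm

112 cm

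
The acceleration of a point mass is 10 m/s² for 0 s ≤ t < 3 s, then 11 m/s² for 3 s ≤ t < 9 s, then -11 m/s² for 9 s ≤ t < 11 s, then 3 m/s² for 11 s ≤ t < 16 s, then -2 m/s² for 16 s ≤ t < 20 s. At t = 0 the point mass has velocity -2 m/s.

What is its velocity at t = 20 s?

Δv equals the area under the a-t graph; then v = v₀ + Δv.
0–3 s: 10 × 3 = 30 m/s
3–9 s: 11 × 6 = 66 m/s
9–11 s: -11 × 2 = -22 m/s
11–16 s: 3 × 5 = 15 m/s
16–20 s: -2 × 4 = -8 m/s
Δv = 81 m/s, so v(20) = -2 + (81) = 79 m/s.

79 m/s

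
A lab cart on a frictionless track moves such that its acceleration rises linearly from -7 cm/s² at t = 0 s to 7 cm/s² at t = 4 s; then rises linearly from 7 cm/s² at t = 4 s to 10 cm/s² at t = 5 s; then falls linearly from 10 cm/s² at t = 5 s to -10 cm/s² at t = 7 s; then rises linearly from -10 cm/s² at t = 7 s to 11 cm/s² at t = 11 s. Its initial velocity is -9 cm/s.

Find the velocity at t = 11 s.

Δv equals the area under the a-t graph; then v = v₀ + Δv.
0–4 s: ½(-7 + 7)(4) = 0 cm/s
4–5 s: ½(7 + 10)(1) = 8.5 cm/s
5–7 s: ½(10 + -10)(2) = 0 cm/s
7–11 s: ½(-10 + 11)(4) = 2 cm/s
Δv = 10.5 cm/s, so v(11) = -9 + (10.5) = 1.5 cm/s.

1.5 cm/s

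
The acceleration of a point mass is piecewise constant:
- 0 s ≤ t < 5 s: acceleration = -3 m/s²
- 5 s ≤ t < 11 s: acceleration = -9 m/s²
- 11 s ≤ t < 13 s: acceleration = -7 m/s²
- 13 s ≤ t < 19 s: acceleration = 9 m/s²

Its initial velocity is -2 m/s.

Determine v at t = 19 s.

Δv equals the area under the a-t graph; then v = v₀ + Δv.
0–5 s: -3 × 5 = -15 m/s
5–11 s: -9 × 6 = -54 m/s
11–13 s: -7 × 2 = -14 m/s
13–19 s: 9 × 6 = 54 m/s
Δv = -29 m/s, so v(19) = -2 + (-29) = -31 m/s.

-31 m/s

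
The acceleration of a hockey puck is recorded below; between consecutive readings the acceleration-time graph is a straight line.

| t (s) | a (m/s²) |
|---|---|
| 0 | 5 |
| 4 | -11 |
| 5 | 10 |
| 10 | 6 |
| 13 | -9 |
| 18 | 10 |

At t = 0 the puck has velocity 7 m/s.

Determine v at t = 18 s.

32.5 m/s

Δv equals the area under the a-t graph; then v = v₀ + Δv.
0–4 s: ½(5 + -11)(4) = -12 m/s
4–5 s: ½(-11 + 10)(1) = -0.5 m/s
5–10 s: ½(10 + 6)(5) = 40 m/s
10–13 s: ½(6 + -9)(3) = -4.5 m/s
13–18 s: ½(-9 + 10)(5) = 2.5 m/s
Δv = 25.5 m/s, so v(18) = 7 + (25.5) = 32.5 m/s.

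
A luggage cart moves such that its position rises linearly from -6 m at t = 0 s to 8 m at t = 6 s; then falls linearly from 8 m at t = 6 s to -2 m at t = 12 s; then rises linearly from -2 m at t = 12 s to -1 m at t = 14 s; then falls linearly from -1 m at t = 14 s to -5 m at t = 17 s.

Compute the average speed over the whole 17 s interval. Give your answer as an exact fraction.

Average speed = (total path length)/(elapsed time); on a piecewise-linear x-t graph the path length is Σ|Δx|.
0–6 s: |Δx| = |8 − -6| = 14 m
6–12 s: |Δx| = |-2 − 8| = 10 m
12–14 s: |Δx| = |-1 − -2| = 1 m
14–17 s: |Δx| = |-5 − -1| = 4 m
Total path = 29 m; average speed = 29/17 = 29/17 m/s.

29/17 m/s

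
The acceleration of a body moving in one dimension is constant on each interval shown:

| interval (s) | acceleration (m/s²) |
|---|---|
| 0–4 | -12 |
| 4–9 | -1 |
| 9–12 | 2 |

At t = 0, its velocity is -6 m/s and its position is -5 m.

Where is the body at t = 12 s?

-575.5 m

On each constant-a segment, Δv = aΔt and Δx = v₀Δt + ½aΔt²; chain segment to segment.
0–4 s: v starts -6 m/s; Δx = -6·4 + ½·-12·4² = -120 m; v ends -54 m/s.
4–9 s: v starts -54 m/s; Δx = -54·5 + ½·-1·5² = -282.5 m; v ends -59 m/s.
9–12 s: v starts -59 m/s; Δx = -59·3 + ½·2·3² = -168 m; v ends -53 m/s.
x(12) = -5 + Σ Δx = -575.5 m.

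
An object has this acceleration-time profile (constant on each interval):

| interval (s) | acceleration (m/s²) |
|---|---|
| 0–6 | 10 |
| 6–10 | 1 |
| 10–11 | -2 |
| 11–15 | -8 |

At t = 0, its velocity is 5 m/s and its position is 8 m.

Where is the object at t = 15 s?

758 m

On each constant-a segment, Δv = aΔt and Δx = v₀Δt + ½aΔt²; chain segment to segment.
0–6 s: v starts 5 m/s; Δx = 5·6 + ½·10·6² = 210 m; v ends 65 m/s.
6–10 s: v starts 65 m/s; Δx = 65·4 + ½·1·4² = 268 m; v ends 69 m/s.
10–11 s: v starts 69 m/s; Δx = 69·1 + ½·-2·1² = 68 m; v ends 67 m/s.
11–15 s: v starts 67 m/s; Δx = 67·4 + ½·-8·4² = 204 m; v ends 35 m/s.
x(15) = 8 + Σ Δx = 758 m.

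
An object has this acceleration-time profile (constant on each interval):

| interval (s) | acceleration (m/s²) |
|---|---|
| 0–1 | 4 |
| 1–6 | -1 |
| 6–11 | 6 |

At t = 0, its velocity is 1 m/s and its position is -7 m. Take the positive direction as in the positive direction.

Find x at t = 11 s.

On each constant-a segment, Δv = aΔt and Δx = v₀Δt + ½aΔt²; chain segment to segment.
0–1 s: v starts 1 m/s; Δx = 1·1 + ½·4·1² = 3 m; v ends 5 m/s.
1–6 s: v starts 5 m/s; Δx = 5·5 + ½·-1·5² = 12.5 m; v ends 0 m/s.
6–11 s: v starts 0 m/s; Δx = 0·5 + ½·6·5² = 75 m; v ends 30 m/s.
x(11) = -7 + Σ Δx = 83.5 m.

83.5 m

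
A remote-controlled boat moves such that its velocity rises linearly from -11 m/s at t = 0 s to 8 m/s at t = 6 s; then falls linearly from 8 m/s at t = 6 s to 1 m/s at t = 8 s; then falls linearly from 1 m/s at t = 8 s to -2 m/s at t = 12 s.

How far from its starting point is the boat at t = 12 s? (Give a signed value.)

Displacement is the signed area under the v-t curve.
0–6 s: ½(-11 + 8)(6) = -9 m
6–8 s: ½(8 + 1)(2) = 9 m
8–12 s: ½(1 + -2)(4) = -2 m
Net displacement = -2 m

-2 m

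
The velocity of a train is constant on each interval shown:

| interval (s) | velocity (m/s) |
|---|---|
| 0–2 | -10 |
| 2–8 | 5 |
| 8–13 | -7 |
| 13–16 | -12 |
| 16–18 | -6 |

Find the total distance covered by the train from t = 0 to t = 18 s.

133 m

Total distance travelled is ∫|v| dt — sum the magnitudes of each area piece.
0–2 s: |-10| × 2 = 20 m
2–8 s: |5| × 6 = 30 m
8–13 s: |-7| × 5 = 35 m
13–16 s: |-12| × 3 = 36 m
16–18 s: |-6| × 2 = 12 m
Total distance = 133 m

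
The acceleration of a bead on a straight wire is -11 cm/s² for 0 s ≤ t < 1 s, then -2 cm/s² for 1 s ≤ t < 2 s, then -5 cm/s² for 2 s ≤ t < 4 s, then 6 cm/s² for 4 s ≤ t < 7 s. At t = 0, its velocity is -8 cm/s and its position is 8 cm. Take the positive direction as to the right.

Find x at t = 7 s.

On each constant-a segment, Δv = aΔt and Δx = v₀Δt + ½aΔt²; chain segment to segment.
0–1 s: v starts -8 cm/s; Δx = -8·1 + ½·-11·1² = -13.5 cm; v ends -19 cm/s.
1–2 s: v starts -19 cm/s; Δx = -19·1 + ½·-2·1² = -20 cm; v ends -21 cm/s.
2–4 s: v starts -21 cm/s; Δx = -21·2 + ½·-5·2² = -52 cm; v ends -31 cm/s.
4–7 s: v starts -31 cm/s; Δx = -31·3 + ½·6·3² = -66 cm; v ends -13 cm/s.
x(7) = 8 + Σ Δx = -143.5 cm.

-143.5 cm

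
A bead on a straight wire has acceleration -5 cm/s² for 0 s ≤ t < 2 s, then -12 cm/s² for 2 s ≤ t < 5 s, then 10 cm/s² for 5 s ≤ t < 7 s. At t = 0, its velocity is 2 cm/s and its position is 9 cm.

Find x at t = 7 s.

-143 cm

On each constant-a segment, Δv = aΔt and Δx = v₀Δt + ½aΔt²; chain segment to segment.
0–2 s: v starts 2 cm/s; Δx = 2·2 + ½·-5·2² = -6 cm; v ends -8 cm/s.
2–5 s: v starts -8 cm/s; Δx = -8·3 + ½·-12·3² = -78 cm; v ends -44 cm/s.
5–7 s: v starts -44 cm/s; Δx = -44·2 + ½·10·2² = -68 cm; v ends -24 cm/s.
x(7) = 9 + Σ Δx = -143 cm.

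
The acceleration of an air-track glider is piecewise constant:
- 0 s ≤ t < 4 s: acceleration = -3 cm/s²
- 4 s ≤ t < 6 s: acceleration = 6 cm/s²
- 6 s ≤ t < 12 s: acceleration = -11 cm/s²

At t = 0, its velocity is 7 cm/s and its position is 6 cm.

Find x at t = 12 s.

On each constant-a segment, Δv = aΔt and Δx = v₀Δt + ½aΔt²; chain segment to segment.
0–4 s: v starts 7 cm/s; Δx = 7·4 + ½·-3·4² = 4 cm; v ends -5 cm/s.
4–6 s: v starts -5 cm/s; Δx = -5·2 + ½·6·2² = 2 cm; v ends 7 cm/s.
6–12 s: v starts 7 cm/s; Δx = 7·6 + ½·-11·6² = -156 cm; v ends -59 cm/s.
x(12) = 6 + Σ Δx = -144 cm.

-144 cm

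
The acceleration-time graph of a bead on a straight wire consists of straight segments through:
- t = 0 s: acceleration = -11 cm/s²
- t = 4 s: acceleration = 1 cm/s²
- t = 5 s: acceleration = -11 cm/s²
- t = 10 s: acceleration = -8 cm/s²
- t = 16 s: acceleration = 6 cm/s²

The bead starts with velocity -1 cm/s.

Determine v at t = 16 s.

-79.5 cm/s

Δv equals the area under the a-t graph; then v = v₀ + Δv.
0–4 s: ½(-11 + 1)(4) = -20 cm/s
4–5 s: ½(1 + -11)(1) = -5 cm/s
5–10 s: ½(-11 + -8)(5) = -47.5 cm/s
10–16 s: ½(-8 + 6)(6) = -6 cm/s
Δv = -78.5 cm/s, so v(16) = -1 + (-78.5) = -79.5 cm/s.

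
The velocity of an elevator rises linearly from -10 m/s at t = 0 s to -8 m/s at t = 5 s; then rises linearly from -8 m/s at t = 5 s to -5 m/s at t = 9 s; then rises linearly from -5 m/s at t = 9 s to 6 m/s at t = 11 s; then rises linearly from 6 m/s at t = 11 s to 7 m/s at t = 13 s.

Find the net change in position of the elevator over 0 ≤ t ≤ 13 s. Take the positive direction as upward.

-57 m

Displacement is the signed area under the v-t curve.
0–5 s: ½(-10 + -8)(5) = -45 m
5–9 s: ½(-8 + -5)(4) = -26 m
9–11 s: ½(-5 + 6)(2) = 1 m
11–13 s: ½(6 + 7)(2) = 13 m
Net displacement = -57 m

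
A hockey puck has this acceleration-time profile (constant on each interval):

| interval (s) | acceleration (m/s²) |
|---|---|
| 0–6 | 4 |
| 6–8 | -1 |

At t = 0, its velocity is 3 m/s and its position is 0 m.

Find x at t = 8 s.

142 m

On each constant-a segment, Δv = aΔt and Δx = v₀Δt + ½aΔt²; chain segment to segment.
0–6 s: v starts 3 m/s; Δx = 3·6 + ½·4·6² = 90 m; v ends 27 m/s.
6–8 s: v starts 27 m/s; Δx = 27·2 + ½·-1·2² = 52 m; v ends 25 m/s.
x(8) = 0 + Σ Δx = 142 m.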